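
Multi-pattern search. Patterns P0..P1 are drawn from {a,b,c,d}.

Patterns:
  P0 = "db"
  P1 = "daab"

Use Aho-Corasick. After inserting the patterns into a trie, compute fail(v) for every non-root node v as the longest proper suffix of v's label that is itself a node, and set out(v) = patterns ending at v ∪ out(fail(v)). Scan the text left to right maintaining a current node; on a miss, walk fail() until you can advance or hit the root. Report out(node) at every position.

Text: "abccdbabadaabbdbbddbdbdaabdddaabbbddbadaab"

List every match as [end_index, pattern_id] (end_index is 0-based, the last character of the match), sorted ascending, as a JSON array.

Construct AC machine:
Trie nodes:
  0='ε' goto d→1
  1='d' goto a→3 b→2
  2='db' goto ·  [P0 ends]
  3='da' goto a→4
  4='daa' goto b→5
  5='daab' goto ·  [P1 ends]

BFS fail/out derivation:
  fail(1) 'd': from fail(0)=0 chase 'd': 0 ⇒ 0;  out=∅∪out(0)=∅
  fail(2) 'db': from fail(1)=0 chase 'b': 0 ⇒ 0;  out={0}∪out(0)={0}
  fail(3) 'da': from fail(1)=0 chase 'a': 0 ⇒ 0;  out=∅∪out(0)=∅
  fail(4) 'daa': from fail(3)=0 chase 'a': 0 ⇒ 0;  out=∅∪out(0)=∅
  fail(5) 'daab': from fail(4)=0 chase 'b': 0 ⇒ 0;  out={1}∪out(0)={1}

Run:
pos 0 'a': at 0
pos 1 'b': at 0
pos 2 'c': at 0
pos 3 'c': at 0
pos 4 'd': at 1
pos 5 'b': at 2  → match P0@[4:5]
pos 6 'a': at 0 ·f
pos 7 'b': at 0
pos 8 'a': at 0
pos 9 'd': at 1
pos 10 'a': at 3
pos 11 'a': at 4
pos 12 'b': at 5  → match P1@[9:12]
pos 13 'b': at 0 ·f
pos 14 'd': at 1
pos 15 'b': at 2  → match P0@[14:15]
pos 16 'b': at 0 ·f
pos 17 'd': at 1
pos 18 'd': at 1 ·f
pos 19 'b': at 2  → match P0@[18:19]
pos 20 'd': at 1 ·f
pos 21 'b': at 2  → match P0@[20:21]
pos 22 'd': at 1 ·f
pos 23 'a': at 3
pos 24 'a': at 4
pos 25 'b': at 5  → match P1@[22:25]
pos 26 'd': at 1 ·f
pos 27 'd': at 1 ·f
pos 28 'd': at 1 ·f
pos 29 'a': at 3
pos 30 'a': at 4
pos 31 'b': at 5  → match P1@[28:31]
pos 32 'b': at 0 ·f
pos 33 'b': at 0
pos 34 'd': at 1
pos 35 'd': at 1 ·f
pos 36 'b': at 2  → match P0@[35:36]
pos 37 'a': at 0 ·f
pos 38 'd': at 1
pos 39 'a': at 3
pos 40 'a': at 4
pos 41 'b': at 5  → match P1@[38:41]

All matches (sorted): [[5,0],[12,1],[15,0],[19,0],[21,0],[25,1],[31,1],[36,0],[41,1]]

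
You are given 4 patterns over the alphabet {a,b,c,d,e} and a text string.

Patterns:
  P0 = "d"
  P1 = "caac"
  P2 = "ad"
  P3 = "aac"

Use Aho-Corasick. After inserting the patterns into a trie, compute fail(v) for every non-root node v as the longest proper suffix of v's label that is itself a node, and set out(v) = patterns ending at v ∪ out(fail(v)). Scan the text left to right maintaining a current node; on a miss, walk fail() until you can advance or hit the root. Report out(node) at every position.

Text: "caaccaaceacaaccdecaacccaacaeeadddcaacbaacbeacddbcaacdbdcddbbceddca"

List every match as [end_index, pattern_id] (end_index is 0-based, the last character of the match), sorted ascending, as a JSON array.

Construct AC machine:
Trie (insert patterns):
  n0 'ε': a→6 c→2 d→1
  n1 'd': ·  ←P0
  n2 'c': a→3
  n3 'ca': a→4
  n4 'caa': c→5
  n5 'caac': ·  ←P1
  n6 'a': a→8 d→7
  n7 'ad': ·  ←P2
  n8 'aa': c→9
  n9 'aac': ·  ←P3

BFS fail/out derivation:
  n1('d'): parent n0 fail=0; on 'd' 0 → fail=0;  out {0}∪∅={0}
  n2('c'): parent n0 fail=0; on 'c' 0 → fail=0;  out ∅∪∅=∅
  n6('a'): parent n0 fail=0; on 'a' 0 → fail=0;  out ∅∪∅=∅
  n3('ca'): parent n2 fail=0; on 'a' 0 → fail=6;  out ∅∪∅=∅
  n7('ad'): parent n6 fail=0; on 'd' 0 → fail=1;  out {2}∪{0}={0,2}
  n8('aa'): parent n6 fail=0; on 'a' 0 → fail=6;  out ∅∪∅=∅
  n4('caa'): parent n3 fail=6; on 'a' 6 → fail=8;  out ∅∪∅=∅
  n9('aac'): parent n8 fail=6; on 'c' 6→0 → fail=2;  out {3}∪∅={3}
  n5('caac'): parent n4 fail=8; on 'c' 8 → fail=9;  out {1}∪{3}={1,3}

Run:
pos 0 'c': at 2
pos 1 'a': at 3
pos 2 'a': at 4
pos 3 'c': at 5  emit P1@[0:3],P3@[1:3]
pos 4 'c': at 2 (via fail)
pos 5 'a': at 3
pos 6 'a': at 4
pos 7 'c': at 5  emit P1@[4:7],P3@[5:7]
pos 8 'e': at 0 (via fail)
pos 9 'a': at 6
pos 10 'c': at 2 (via fail)
pos 11 'a': at 3
pos 12 'a': at 4
pos 13 'c': at 5  emit P1@[10:13],P3@[11:13]
pos 14 'c': at 2 (via fail)
pos 15 'd': at 1 (via fail)  emit P0@[15:15]
pos 16 'e': at 0 (via fail)
pos 17 'c': at 2
pos 18 'a': at 3
pos 19 'a': at 4
pos 20 'c': at 5  emit P1@[17:20],P3@[18:20]
pos 21 'c': at 2 (via fail)
pos 22 'c': at 2 (via fail)
pos 23 'a': at 3
pos 24 'a': at 4
pos 25 'c': at 5  emit P1@[22:25],P3@[23:25]
pos 26 'a': at 3 (via fail)
pos 27 'e': at 0 (via fail)
pos 28 'e': at 0
pos 29 'a': at 6
pos 30 'd': at 7  emit P0@[30:30],P2@[29:30]
pos 31 'd': at 1 (via fail)  emit P0@[31:31]
pos 32 'd': at 1 (via fail)  emit P0@[32:32]
pos 33 'c': at 2 (via fail)
pos 34 'a': at 3
pos 35 'a': at 4
pos 36 'c': at 5  emit P1@[33:36],P3@[34:36]
pos 37 'b': at 0 (via fail)
pos 38 'a': at 6
pos 39 'a': at 8
pos 40 'c': at 9  emit P3@[38:40]
pos 41 'b': at 0 (via fail)
pos 42 'e': at 0
pos 43 'a': at 6
pos 44 'c': at 2 (via fail)
pos 45 'd': at 1 (via fail)  emit P0@[45:45]
pos 46 'd': at 1 (via fail)  emit P0@[46:46]
pos 47 'b': at 0 (via fail)
pos 48 'c': at 2
pos 49 'a': at 3
pos 50 'a': at 4
pos 51 'c': at 5  emit P1@[48:51],P3@[49:51]
pos 52 'd': at 1 (via fail)  emit P0@[52:52]
pos 53 'b': at 0 (via fail)
pos 54 'd': at 1  emit P0@[54:54]
pos 55 'c': at 2 (via fail)
pos 56 'd': at 1 (via fail)  emit P0@[56:56]
pos 57 'd': at 1 (via fail)  emit P0@[57:57]
pos 58 'b': at 0 (via fail)
pos 59 'b': at 0
pos 60 'c': at 2
pos 61 'e': at 0 (via fail)
pos 62 'd': at 1  emit P0@[62:62]
pos 63 'd': at 1 (via fail)  emit P0@[63:63]
pos 64 'c': at 2 (via fail)
pos 65 'a': at 3

Result: [[3,1],[3,3],[7,1],[7,3],[13,1],[13,3],[15,0],[20,1],[20,3],[25,1],[25,3],[30,0],[30,2],[31,0],[32,0],[36,1],[36,3],[40,3],[45,0],[46,0],[51,1],[51,3],[52,0],[54,0],[56,0],[57,0],[62,0],[63,0]]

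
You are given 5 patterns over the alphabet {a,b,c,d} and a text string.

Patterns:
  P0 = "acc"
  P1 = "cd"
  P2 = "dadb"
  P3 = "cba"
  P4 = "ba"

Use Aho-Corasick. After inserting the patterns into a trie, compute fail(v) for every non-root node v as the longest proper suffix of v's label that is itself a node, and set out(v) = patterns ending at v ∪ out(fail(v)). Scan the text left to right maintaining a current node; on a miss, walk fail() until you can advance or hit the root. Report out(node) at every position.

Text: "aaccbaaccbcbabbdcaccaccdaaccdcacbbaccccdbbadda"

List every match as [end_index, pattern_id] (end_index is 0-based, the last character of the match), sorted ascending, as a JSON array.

Build automaton:
Trie nodes:
  n0 'ε': a→1 b→12 c→4 d→6
  n1 'a': c→2
  n2 'ac': c→3
  n3 'acc': ·  ←P0
  n4 'c': b→10 d→5
  n5 'cd': ·  ←P1
  n6 'd': a→7
  n7 'da': d→8
  n8 'dad': b→9
  n9 'dadb': ·  ←P2
  n10 'cb': a→11
  n11 'cba': ·  ←P3
  n12 'b': a→13
  n13 'ba': ·  ←P4

Failure links (BFS by depth):
  fail(1) 'a': from fail(0)=0 chase 'a': 0 ⇒ 0;  out=∅∪out(0)=∅
  fail(4) 'c': from fail(0)=0 chase 'c': 0 ⇒ 0;  out=∅∪out(0)=∅
  fail(6) 'd': from fail(0)=0 chase 'd': 0 ⇒ 0;  out=∅∪out(0)=∅
  fail(12) 'b': from fail(0)=0 chase 'b': 0 ⇒ 0;  out=∅∪out(0)=∅
  fail(2) 'ac': from fail(1)=0 chase 'c': 0 ⇒ 4;  out=∅∪out(4)=∅
  fail(5) 'cd': from fail(4)=0 chase 'd': 0 ⇒ 6;  out={1}∪out(6)={1}
  fail(7) 'da': from fail(6)=0 chase 'a': 0 ⇒ 1;  out=∅∪out(1)=∅
  fail(10) 'cb': from fail(4)=0 chase 'b': 0 ⇒ 12;  out=∅∪out(12)=∅
  fail(13) 'ba': from fail(12)=0 chase 'a': 0 ⇒ 1;  out={4}∪out(1)={4}
  fail(3) 'acc': from fail(2)=4 chase 'c': 4→0 ⇒ 4;  out={0}∪out(4)={0}
  fail(8) 'dad': from fail(7)=1 chase 'd': 1→0 ⇒ 6;  out=∅∪out(6)=∅
  fail(11) 'cba': from fail(10)=12 chase 'a': 12 ⇒ 13;  out={3}∪out(13)={3,4}
  fail(9) 'dadb': from fail(8)=6 chase 'b': 6→0 ⇒ 12;  out={2}∪out(12)={2}

Run:
i=0 'a': node 0→1
i=1 'a': node 1→1 (fail-walked)
i=2 'c': node 1→2
i=3 'c': node 2→3  ** P0@[1:3]
i=4 'b': node 3→10 (fail-walked)
i=5 'a': node 10→11  ** P3@[3:5],P4@[4:5]
i=6 'a': node 11→1 (fail-walked)
i=7 'c': node 1→2
i=8 'c': node 2→3  ** P0@[6:8]
i=9 'b': node 3→10 (fail-walked)
i=10 'c': node 10→4 (fail-walked)
i=11 'b': node 4→10
i=12 'a': node 10→11  ** P3@[10:12],P4@[11:12]
i=13 'b': node 11→12 (fail-walked)
i=14 'b': node 12→12 (fail-walked)
i=15 'd': node 12→6 (fail-walked)
i=16 'c': node 6→4 (fail-walked)
i=17 'a': node 4→1 (fail-walked)
i=18 'c': node 1→2
i=19 'c': node 2→3  ** P0@[17:19]
i=20 'a': node 3→1 (fail-walked)
i=21 'c': node 1→2
i=22 'c': node 2→3  ** P0@[20:22]
i=23 'd': node 3→5 (fail-walked)  ** P1@[22:23]
i=24 'a': node 5→7 (fail-walked)
i=25 'a': node 7→1 (fail-walked)
i=26 'c': node 1→2
i=27 'c': node 2→3  ** P0@[25:27]
i=28 'd': node 3→5 (fail-walked)  ** P1@[27:28]
i=29 'c': node 5→4 (fail-walked)
i=30 'a': node 4→1 (fail-walked)
i=31 'c': node 1→2
i=32 'b': node 2→10 (fail-walked)
i=33 'b': node 10→12 (fail-walked)
i=34 'a': node 12→13  ** P4@[33:34]
i=35 'c': node 13→2 (fail-walked)
i=36 'c': node 2→3  ** P0@[34:36]
i=37 'c': node 3→4 (fail-walked)
i=38 'c': node 4→4 (fail-walked)
i=39 'd': node 4→5  ** P1@[38:39]
i=40 'b': node 5→12 (fail-walked)
i=41 'b': node 12→12 (fail-walked)
i=42 'a': node 12→13  ** P4@[41:42]
i=43 'd': node 13→6 (fail-walked)
i=44 'd': node 6→6 (fail-walked)
i=45 'a': node 6→7

Result: [[3,0],[5,3],[5,4],[8,0],[12,3],[12,4],[19,0],[22,0],[23,1],[27,0],[28,1],[34,4],[36,0],[39,1],[42,4]]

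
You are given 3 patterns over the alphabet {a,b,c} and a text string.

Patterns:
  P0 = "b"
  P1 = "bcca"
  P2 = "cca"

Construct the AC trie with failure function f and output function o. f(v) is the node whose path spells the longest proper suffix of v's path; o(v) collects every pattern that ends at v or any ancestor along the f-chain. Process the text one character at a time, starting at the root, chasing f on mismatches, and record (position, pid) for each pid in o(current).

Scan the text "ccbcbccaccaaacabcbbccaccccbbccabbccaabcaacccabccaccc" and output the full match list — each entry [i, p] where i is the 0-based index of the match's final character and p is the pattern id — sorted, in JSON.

Build:
Trie nodes:
  0='ε' goto b→1 c→5
  1='b' goto c→2  [P0 ends]
  2='bc' goto c→3
  3='bcc' goto a→4
  4='bcca' goto ·  [P1 ends]
  5='c' goto c→6
  6='cc' goto a→7
  7='cca' goto ·  [P2 ends]

Failure links (BFS by depth):
  n1('b'): parent n0 fail=0; on 'b' 0 → fail=0;  out {0}∪∅={0}
  n5('c'): parent n0 fail=0; on 'c' 0 → fail=0;  out ∅∪∅=∅
  n2('bc'): parent n1 fail=0; on 'c' 0 → fail=5;  out ∅∪∅=∅
  n6('cc'): parent n5 fail=0; on 'c' 0 → fail=5;  out ∅∪∅=∅
  n3('bcc'): parent n2 fail=5; on 'c' 5 → fail=6;  out ∅∪∅=∅
  n7('cca'): parent n6 fail=5; on 'a' 5→0 → fail=0;  out {2}∪∅={2}
  n4('bcca'): parent n3 fail=6; on 'a' 6 → fail=7;  out {1}∪{2}={1,2}

Scan:
i=0 'c': node 0→5
i=1 'c': node 5→6
i=2 'b': node 6→1 (via fail)  ** P0@[2:2]
i=3 'c': node 1→2
i=4 'b': node 2→1 (via fail)  ** P0@[4:4]
i=5 'c': node 1→2
i=6 'c': node 2→3
i=7 'a': node 3→4  ** P1@[4:7],P2@[5:7]
i=8 'c': node 4→5 (via fail)
i=9 'c': node 5→6
i=10 'a': node 6→7  ** P2@[8:10]
i=11 'a': node 7→0 (via fail)
i=12 'a': node 0→0
i=13 'c': node 0→5
i=14 'a': node 5→0 (via fail)
i=15 'b': node 0→1  ** P0@[15:15]
i=16 'c': node 1→2
i=17 'b': node 2→1 (via fail)  ** P0@[17:17]
i=18 'b': node 1→1 (via fail)  ** P0@[18:18]
i=19 'c': node 1→2
i=20 'c': node 2→3
i=21 'a': node 3→4  ** P1@[18:21],P2@[19:21]
i=22 'c': node 4→5 (via fail)
i=23 'c': node 5→6
i=24 'c': node 6→6 (via fail)
i=25 'c': node 6→6 (via fail)
i=26 'b': node 6→1 (via fail)  ** P0@[26:26]
i=27 'b': node 1→1 (via fail)  ** P0@[27:27]
i=28 'c': node 1→2
i=29 'c': node 2→3
i=30 'a': node 3→4  ** P1@[27:30],P2@[28:30]
i=31 'b': node 4→1 (via fail)  ** P0@[31:31]
i=32 'b': node 1→1 (via fail)  ** P0@[32:32]
i=33 'c': node 1→2
i=34 'c': node 2→3
i=35 'a': node 3→4  ** P1@[32:35],P2@[33:35]
i=36 'a': node 4→0 (via fail)
i=37 'b': node 0→1  ** P0@[37:37]
i=38 'c': node 1→2
i=39 'a': node 2→0 (via fail)
i=40 'a': node 0→0
i=41 'c': node 0→5
i=42 'c': node 5→6
i=43 'c': node 6→6 (via fail)
i=44 'a': node 6→7  ** P2@[42:44]
i=45 'b': node 7→1 (via fail)  ** P0@[45:45]
i=46 'c': node 1→2
i=47 'c': node 2→3
i=48 'a': node 3→4  ** P1@[45:48],P2@[46:48]
i=49 'c': node 4→5 (via fail)
i=50 'c': node 5→6
i=51 'c': node 6→6 (via fail)

Result: [[2,0],[4,0],[7,1],[7,2],[10,2],[15,0],[17,0],[18,0],[21,1],[21,2],[26,0],[27,0],[30,1],[30,2],[31,0],[32,0],[35,1],[35,2],[37,0],[44,2],[45,0],[48,1],[48,2]]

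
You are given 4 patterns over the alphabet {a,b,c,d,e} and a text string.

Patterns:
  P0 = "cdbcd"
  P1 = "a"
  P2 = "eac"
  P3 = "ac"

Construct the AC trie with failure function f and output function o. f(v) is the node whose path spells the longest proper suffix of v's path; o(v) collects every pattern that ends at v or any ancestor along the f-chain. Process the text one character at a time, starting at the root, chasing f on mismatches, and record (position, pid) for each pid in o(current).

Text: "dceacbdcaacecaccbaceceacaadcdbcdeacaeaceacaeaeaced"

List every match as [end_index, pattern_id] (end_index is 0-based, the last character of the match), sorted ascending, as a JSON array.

Build:
Trie nodes:
  n0 'ε': a→6 c→1 e→7
  n1 'c': d→2
  n2 'cd': b→3
  n3 'cdb': c→4
  n4 'cdbc': d→5
  n5 'cdbcd': ·  [P0 ends]
  n6 'a': c→10  [P1 ends]
  n7 'e': a→8
  n8 'ea': c→9
  n9 'eac': ·  [P2 ends]
  n10 'ac': ·  [P3 ends]

Failure links (BFS by depth):
  fail(1) 'c': from fail(0)=0 chase 'c': 0 ⇒ 0;  out=∅∪out(0)=∅
  fail(6) 'a': from fail(0)=0 chase 'a': 0 ⇒ 0;  out={1}∪out(0)={1}
  fail(7) 'e': from fail(0)=0 chase 'e': 0 ⇒ 0;  out=∅∪out(0)=∅
  fail(2) 'cd': from fail(1)=0 chase 'd': 0 ⇒ 0;  out=∅∪out(0)=∅
  fail(8) 'ea': from fail(7)=0 chase 'a': 0 ⇒ 6;  out=∅∪out(6)={1}
  fail(10) 'ac': from fail(6)=0 chase 'c': 0 ⇒ 1;  out={3}∪out(1)={3}
  fail(3) 'cdb': from fail(2)=0 chase 'b': 0 ⇒ 0;  out=∅∪out(0)=∅
  fail(9) 'eac': from fail(8)=6 chase 'c': 6 ⇒ 10;  out={2}∪out(10)={2,3}
  fail(4) 'cdbc': from fail(3)=0 chase 'c': 0 ⇒ 1;  out=∅∪out(1)=∅
  fail(5) 'cdbcd': from fail(4)=1 chase 'd': 1 ⇒ 2;  out={0}∪out(2)={0}

Text stream:
pos 0 'd': at 0
pos 1 'c': at 1
pos 2 'e': at 7 (via fail)
pos 3 'a': at 8  emit P1@[3:3]
pos 4 'c': at 9  emit P2@[2:4],P3@[3:4]
pos 5 'b': at 0 (via fail)
pos 6 'd': at 0
pos 7 'c': at 1
pos 8 'a': at 6 (via fail)  emit P1@[8:8]
pos 9 'a': at 6 (via fail)  emit P1@[9:9]
pos 10 'c': at 10  emit P3@[9:10]
pos 11 'e': at 7 (via fail)
pos 12 'c': at 1 (via fail)
pos 13 'a': at 6 (via fail)  emit P1@[13:13]
pos 14 'c': at 10  emit P3@[13:14]
pos 15 'c': at 1 (via fail)
pos 16 'b': at 0 (via fail)
pos 17 'a': at 6  emit P1@[17:17]
pos 18 'c': at 10  emit P3@[17:18]
pos 19 'e': at 7 (via fail)
pos 20 'c': at 1 (via fail)
pos 21 'e': at 7 (via fail)
pos 22 'a': at 8  emit P1@[22:22]
pos 23 'c': at 9  emit P2@[21:23],P3@[22:23]
pos 24 'a': at 6 (via fail)  emit P1@[24:24]
pos 25 'a': at 6 (via fail)  emit P1@[25:25]
pos 26 'd': at 0 (via fail)
pos 27 'c': at 1
pos 28 'd': at 2
pos 29 'b': at 3
pos 30 'c': at 4
pos 31 'd': at 5  emit P0@[27:31]
pos 32 'e': at 7 (via fail)
pos 33 'a': at 8  emit P1@[33:33]
pos 34 'c': at 9  emit P2@[32:34],P3@[33:34]
pos 35 'a': at 6 (via fail)  emit P1@[35:35]
pos 36 'e': at 7 (via fail)
pos 37 'a': at 8  emit P1@[37:37]
pos 38 'c': at 9  emit P2@[36:38],P3@[37:38]
pos 39 'e': at 7 (via fail)
pos 40 'a': at 8  emit P1@[40:40]
pos 41 'c': at 9  emit P2@[39:41],P3@[40:41]
pos 42 'a': at 6 (via fail)  emit P1@[42:42]
pos 43 'e': at 7 (via fail)
pos 44 'a': at 8  emit P1@[44:44]
pos 45 'e': at 7 (via fail)
pos 46 'a': at 8  emit P1@[46:46]
pos 47 'c': at 9  emit P2@[45:47],P3@[46:47]
pos 48 'e': at 7 (via fail)
pos 49 'd': at 0 (via fail)

All matches (sorted): [[3,1],[4,2],[4,3],[8,1],[9,1],[10,3],[13,1],[14,3],[17,1],[18,3],[22,1],[23,2],[23,3],[24,1],[25,1],[31,0],[33,1],[34,2],[34,3],[35,1],[37,1],[38,2],[38,3],[40,1],[41,2],[41,3],[42,1],[44,1],[46,1],[47,2],[47,3]]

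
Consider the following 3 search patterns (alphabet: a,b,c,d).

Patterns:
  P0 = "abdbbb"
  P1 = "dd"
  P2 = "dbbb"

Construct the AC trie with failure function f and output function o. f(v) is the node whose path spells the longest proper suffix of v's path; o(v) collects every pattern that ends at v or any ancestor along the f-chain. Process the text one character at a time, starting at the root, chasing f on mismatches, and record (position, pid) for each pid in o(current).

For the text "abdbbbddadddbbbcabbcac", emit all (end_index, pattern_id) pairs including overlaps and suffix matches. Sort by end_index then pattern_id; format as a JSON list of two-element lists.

Construct AC machine:
Trie (insert patterns):
  0='ε' goto a→1 d→7
  1='a' goto b→2
  2='ab' goto d→3
  3='abd' goto b→4
  4='abdb' goto b→5
  5='abdbb' goto b→6
  6='abdbbb' goto ·  ←P0
  7='d' goto b→9 d→8
  8='dd' goto ·  ←P1
  9='db' goto b→10
  10='dbb' goto b→11
  11='dbbb' goto ·  ←P2

BFS fail/out derivation:
  fail(1) 'a': from fail(0)=0 chase 'a': 0 ⇒ 0;  out=∅∪out(0)=∅
  fail(7) 'd': from fail(0)=0 chase 'd': 0 ⇒ 0;  out=∅∪out(0)=∅
  fail(2) 'ab': from fail(1)=0 chase 'b': 0 ⇒ 0;  out=∅∪out(0)=∅
  fail(8) 'dd': from fail(7)=0 chase 'd': 0 ⇒ 7;  out={1}∪out(7)={1}
  fail(9) 'db': from fail(7)=0 chase 'b': 0 ⇒ 0;  out=∅∪out(0)=∅
  fail(3) 'abd': from fail(2)=0 chase 'd': 0 ⇒ 7;  out=∅∪out(7)=∅
  fail(10) 'dbb': from fail(9)=0 chase 'b': 0 ⇒ 0;  out=∅∪out(0)=∅
  fail(4) 'abdb': from fail(3)=7 chase 'b': 7 ⇒ 9;  out=∅∪out(9)=∅
  fail(11) 'dbbb': from fail(10)=0 chase 'b': 0 ⇒ 0;  out={2}∪out(0)={2}
  fail(5) 'abdbb': from fail(4)=9 chase 'b': 9 ⇒ 10;  out=∅∪out(10)=∅
  fail(6) 'abdbbb': from fail(5)=10 chase 'b': 10 ⇒ 11;  out={0}∪out(11)={0,2}

Run:
pos 0 'a': at 1
pos 1 'b': at 2
pos 2 'd': at 3
pos 3 'b': at 4
pos 4 'b': at 5
pos 5 'b': at 6  ** P0@[0:5],P2@[2:5]
pos 6 'd': at 7 (via fail)
pos 7 'd': at 8  ** P1@[6:7]
pos 8 'a': at 1 (via fail)
pos 9 'd': at 7 (via fail)
pos 10 'd': at 8  ** P1@[9:10]
pos 11 'd': at 8 (via fail)  ** P1@[10:11]
pos 12 'b': at 9 (via fail)
pos 13 'b': at 10
pos 14 'b': at 11  ** P2@[11:14]
pos 15 'c': at 0 (via fail)
pos 16 'a': at 1
pos 17 'b': at 2
pos 18 'b': at 0 (via fail)
pos 19 'c': at 0
pos 20 'a': at 1
pos 21 'c': at 0 (via fail)

Result: [[5,0],[5,2],[7,1],[10,1],[11,1],[14,2]]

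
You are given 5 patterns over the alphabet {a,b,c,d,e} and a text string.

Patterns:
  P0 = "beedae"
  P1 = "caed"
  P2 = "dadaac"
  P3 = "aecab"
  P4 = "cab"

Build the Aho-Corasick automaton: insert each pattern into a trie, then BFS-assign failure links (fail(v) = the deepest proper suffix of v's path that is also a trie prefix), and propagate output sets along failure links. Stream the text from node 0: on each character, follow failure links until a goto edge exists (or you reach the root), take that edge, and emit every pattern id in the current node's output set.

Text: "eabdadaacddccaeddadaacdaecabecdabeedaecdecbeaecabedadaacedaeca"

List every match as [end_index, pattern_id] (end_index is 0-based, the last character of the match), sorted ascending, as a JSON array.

Build:
Trie (insert patterns):
  n0 'ε': a→17 b→1 c→7 d→11
  n1 'b': e→2
  n2 'be': e→3
  n3 'bee': d→4
  n4 'beed': a→5
  n5 'beeda': e→6
  n6 'beedae': ·  [P0 ends]
  n7 'c': a→8
  n8 'ca': b→22 e→9
  n9 'cae': d→10
  n10 'caed': ·  [P1 ends]
  n11 'd': a→12
  n12 'da': d→13
  n13 'dad': a→14
  n14 'dada': a→15
  n15 'dadaa': c→16
  n16 'dadaac': ·  [P2 ends]
  n17 'a': e→18
  n18 'ae': c→19
  n19 'aec': a→20
  n20 'aeca': b→21
  n21 'aecab': ·  [P3 ends]
  n22 'cab': ·  [P4 ends]

Failure links (BFS by depth):
  n1('b'): parent n0 fail=0; on 'b' 0 → fail=0;  out ∅∪∅=∅
  n7('c'): parent n0 fail=0; on 'c' 0 → fail=0;  out ∅∪∅=∅
  n11('d'): parent n0 fail=0; on 'd' 0 → fail=0;  out ∅∪∅=∅
  n17('a'): parent n0 fail=0; on 'a' 0 → fail=0;  out ∅∪∅=∅
  n2('be'): parent n1 fail=0; on 'e' 0 → fail=0;  out ∅∪∅=∅
  n8('ca'): parent n7 fail=0; on 'a' 0 → fail=17;  out ∅∪∅=∅
  n12('da'): parent n11 fail=0; on 'a' 0 → fail=17;  out ∅∪∅=∅
  n18('ae'): parent n17 fail=0; on 'e' 0 → fail=0;  out ∅∪∅=∅
  n3('bee'): parent n2 fail=0; on 'e' 0 → fail=0;  out ∅∪∅=∅
  n9('cae'): parent n8 fail=17; on 'e' 17 → fail=18;  out ∅∪∅=∅
  n13('dad'): parent n12 fail=17; on 'd' 17→0 → fail=11;  out ∅∪∅=∅
  n19('aec'): parent n18 fail=0; on 'c' 0 → fail=7;  out ∅∪∅=∅
  n22('cab'): parent n8 fail=17; on 'b' 17→0 → fail=1;  out {4}∪∅={4}
  n4('beed'): parent n3 fail=0; on 'd' 0 → fail=11;  out ∅∪∅=∅
  n10('caed'): parent n9 fail=18; on 'd' 18→0 → fail=11;  out {1}∪∅={1}
  n14('dada'): parent n13 fail=11; on 'a' 11 → fail=12;  out ∅∪∅=∅
  n20('aeca'): parent n19 fail=7; on 'a' 7 → fail=8;  out ∅∪∅=∅
  n5('beeda'): parent n4 fail=11; on 'a' 11 → fail=12;  out ∅∪∅=∅
  n15('dadaa'): parent n14 fail=12; on 'a' 12→17→0 → fail=17;  out ∅∪∅=∅
  n21('aecab'): parent n20 fail=8; on 'b' 8 → fail=22;  out {3}∪{4}={3,4}
  n6('beedae'): parent n5 fail=12; on 'e' 12→17 → fail=18;  out {0}∪∅={0}
  n16('dadaac'): parent n15 fail=17; on 'c' 17→0 → fail=7;  out {2}∪∅={2}

Run:
[0] read 'e'  n0⇒n0
[1] read 'a'  n0⇒n17
[2] read 'b'  n17⇒n1 (fail-walked)
[3] read 'd'  n1⇒n11 (fail-walked)
[4] read 'a'  n11⇒n12
[5] read 'd'  n12⇒n13
[6] read 'a'  n13⇒n14
[7] read 'a'  n14⇒n15
[8] read 'c'  n15⇒n16  ** P2@[3:8]
[9] read 'd'  n16⇒n11 (fail-walked)
[10] read 'd'  n11⇒n11 (fail-walked)
[11] read 'c'  n11⇒n7 (fail-walked)
[12] read 'c'  n7⇒n7 (fail-walked)
[13] read 'a'  n7⇒n8
[14] read 'e'  n8⇒n9
[15] read 'd'  n9⇒n10  ** P1@[12:15]
[16] read 'd'  n10⇒n11 (fail-walked)
[17] read 'a'  n11⇒n12
[18] read 'd'  n12⇒n13
[19] read 'a'  n13⇒n14
[20] read 'a'  n14⇒n15
[21] read 'c'  n15⇒n16  ** P2@[16:21]
[22] read 'd'  n16⇒n11 (fail-walked)
[23] read 'a'  n11⇒n12
[24] read 'e'  n12⇒n18 (fail-walked)
[25] read 'c'  n18⇒n19
[26] read 'a'  n19⇒n20
[27] read 'b'  n20⇒n21  ** P3@[23:27],P4@[25:27]
[28] read 'e'  n21⇒n2 (fail-walked)
[29] read 'c'  n2⇒n7 (fail-walked)
[30] read 'd'  n7⇒n11 (fail-walked)
[31] read 'a'  n11⇒n12
[32] read 'b'  n12⇒n1 (fail-walked)
[33] read 'e'  n1⇒n2
[34] read 'e'  n2⇒n3
[35] read 'd'  n3⇒n4
[36] read 'a'  n4⇒n5
[37] read 'e'  n5⇒n6  ** P0@[32:37]
[38] read 'c'  n6⇒n19 (fail-walked)
[39] read 'd'  n19⇒n11 (fail-walked)
[40] read 'e'  n11⇒n0 (fail-walked)
[41] read 'c'  n0⇒n7
[42] read 'b'  n7⇒n1 (fail-walked)
[43] read 'e'  n1⇒n2
[44] read 'a'  n2⇒n17 (fail-walked)
[45] read 'e'  n17⇒n18
[46] read 'c'  n18⇒n19
[47] read 'a'  n19⇒n20
[48] read 'b'  n20⇒n21  ** P3@[44:48],P4@[46:48]
[49] read 'e'  n21⇒n2 (fail-walked)
[50] read 'd'  n2⇒n11 (fail-walked)
[51] read 'a'  n11⇒n12
[52] read 'd'  n12⇒n13
[53] read 'a'  n13⇒n14
[54] read 'a'  n14⇒n15
[55] read 'c'  n15⇒n16  ** P2@[50:55]
[56] read 'e'  n16⇒n0 (fail-walked)
[57] read 'd'  n0⇒n11
[58] read 'a'  n11⇒n12
[59] read 'e'  n12⇒n18 (fail-walked)
[60] read 'c'  n18⇒n19
[61] read 'a'  n19⇒n20

All matches (sorted): [[8,2],[15,1],[21,2],[27,3],[27,4],[37,0],[48,3],[48,4],[55,2]]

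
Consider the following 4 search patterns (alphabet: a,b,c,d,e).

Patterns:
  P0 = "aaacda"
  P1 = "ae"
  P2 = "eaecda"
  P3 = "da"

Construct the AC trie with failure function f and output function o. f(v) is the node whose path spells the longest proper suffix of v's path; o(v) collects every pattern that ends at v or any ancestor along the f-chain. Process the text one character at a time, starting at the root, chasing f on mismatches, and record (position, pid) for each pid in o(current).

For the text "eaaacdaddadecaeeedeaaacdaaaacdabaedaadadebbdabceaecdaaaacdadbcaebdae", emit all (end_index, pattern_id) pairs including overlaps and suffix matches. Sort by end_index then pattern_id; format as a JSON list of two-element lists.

Construct AC machine:
Trie nodes:
  0='ε' goto a→1 d→14 e→8
  1='a' goto a→2 e→7
  2='aa' goto a→3
  3='aaa' goto c→4
  4='aaac' goto d→5
  5='aaacd' goto a→6
  6='aaacda' goto ·  [P0 ends]
  7='ae' goto ·  [P1 ends]
  8='e' goto a→9
  9='ea' goto e→10
  10='eae' goto c→11
  11='eaec' goto d→12
  12='eaecd' goto a→13
  13='eaecda' goto ·  [P2 ends]
  14='d' goto a→15
  15='da' goto ·  [P3 ends]

BFS fail/out derivation:
  fail(1) 'a': from fail(0)=0 chase 'a': 0 ⇒ 0;  out=∅∪out(0)=∅
  fail(8) 'e': from fail(0)=0 chase 'e': 0 ⇒ 0;  out=∅∪out(0)=∅
  fail(14) 'd': from fail(0)=0 chase 'd': 0 ⇒ 0;  out=∅∪out(0)=∅
  fail(2) 'aa': from fail(1)=0 chase 'a': 0 ⇒ 1;  out=∅∪out(1)=∅
  fail(7) 'ae': from fail(1)=0 chase 'e': 0 ⇒ 8;  out={1}∪out(8)={1}
  fail(9) 'ea': from fail(8)=0 chase 'a': 0 ⇒ 1;  out=∅∪out(1)=∅
  fail(15) 'da': from fail(14)=0 chase 'a': 0 ⇒ 1;  out={3}∪out(1)={3}
  fail(3) 'aaa': from fail(2)=1 chase 'a': 1 ⇒ 2;  out=∅∪out(2)=∅
  fail(10) 'eae': from fail(9)=1 chase 'e': 1 ⇒ 7;  out=∅∪out(7)={1}
  fail(4) 'aaac': from fail(3)=2 chase 'c': 2→1→0 ⇒ 0;  out=∅∪out(0)=∅
  fail(11) 'eaec': from fail(10)=7 chase 'c': 7→8→0 ⇒ 0;  out=∅∪out(0)=∅
  fail(5) 'aaacd': from fail(4)=0 chase 'd': 0 ⇒ 14;  out=∅∪out(14)=∅
  fail(12) 'eaecd': from fail(11)=0 chase 'd': 0 ⇒ 14;  out=∅∪out(14)=∅
  fail(6) 'aaacda': from fail(5)=14 chase 'a': 14 ⇒ 15;  out={0}∪out(15)={0,3}
  fail(13) 'eaecda': from fail(12)=14 chase 'a': 14 ⇒ 15;  out={2}∪out(15)={2,3}

Run:
[0] read 'e'  n0⇒n8
[1] read 'a'  n8⇒n9
[2] read 'a'  n9⇒n2 (fail-walked)
[3] read 'a'  n2⇒n3
[4] read 'c'  n3⇒n4
[5] read 'd'  n4⇒n5
[6] read 'a'  n5⇒n6  ** P0@[1:6],P3@[5:6]
[7] read 'd'  n6⇒n14 (fail-walked)
[8] read 'd'  n14⇒n14 (fail-walked)
[9] read 'a'  n14⇒n15  ** P3@[8:9]
[10] read 'd'  n15⇒n14 (fail-walked)
[11] read 'e'  n14⇒n8 (fail-walked)
[12] read 'c'  n8⇒n0 (fail-walked)
[13] read 'a'  n0⇒n1
[14] read 'e'  n1⇒n7  ** P1@[13:14]
[15] read 'e'  n7⇒n8 (fail-walked)
[16] read 'e'  n8⇒n8 (fail-walked)
[17] read 'd'  n8⇒n14 (fail-walked)
[18] read 'e'  n14⇒n8 (fail-walked)
[19] read 'a'  n8⇒n9
[20] read 'a'  n9⇒n2 (fail-walked)
[21] read 'a'  n2⇒n3
[22] read 'c'  n3⇒n4
[23] read 'd'  n4⇒n5
[24] read 'a'  n5⇒n6  ** P0@[19:24],P3@[23:24]
[25] read 'a'  n6⇒n2 (fail-walked)
[26] read 'a'  n2⇒n3
[27] read 'a'  n3⇒n3 (fail-walked)
[28] read 'c'  n3⇒n4
[29] read 'd'  n4⇒n5
[30] read 'a'  n5⇒n6  ** P0@[25:30],P3@[29:30]
[31] read 'b'  n6⇒n0 (fail-walked)
[32] read 'a'  n0⇒n1
[33] read 'e'  n1⇒n7  ** P1@[32:33]
[34] read 'd'  n7⇒n14 (fail-walked)
[35] read 'a'  n14⇒n15  ** P3@[34:35]
[36] read 'a'  n15⇒n2 (fail-walked)
[37] read 'd'  n2⇒n14 (fail-walked)
[38] read 'a'  n14⇒n15  ** P3@[37:38]
[39] read 'd'  n15⇒n14 (fail-walked)
[40] read 'e'  n14⇒n8 (fail-walked)
[41] read 'b'  n8⇒n0 (fail-walked)
[42] read 'b'  n0⇒n0
[43] read 'd'  n0⇒n14
[44] read 'a'  n14⇒n15  ** P3@[43:44]
[45] read 'b'  n15⇒n0 (fail-walked)
[46] read 'c'  n0⇒n0
[47] read 'e'  n0⇒n8
[48] read 'a'  n8⇒n9
[49] read 'e'  n9⇒n10  ** P1@[48:49]
[50] read 'c'  n10⇒n11
[51] read 'd'  n11⇒n12
[52] read 'a'  n12⇒n13  ** P2@[47:52],P3@[51:52]
[53] read 'a'  n13⇒n2 (fail-walked)
[54] read 'a'  n2⇒n3
[55] read 'a'  n3⇒n3 (fail-walked)
[56] read 'c'  n3⇒n4
[57] read 'd'  n4⇒n5
[58] read 'a'  n5⇒n6  ** P0@[53:58],P3@[57:58]
[59] read 'd'  n6⇒n14 (fail-walked)
[60] read 'b'  n14⇒n0 (fail-walked)
[61] read 'c'  n0⇒n0
[62] read 'a'  n0⇒n1
[63] read 'e'  n1⇒n7  ** P1@[62:63]
[64] read 'b'  n7⇒n0 (fail-walked)
[65] read 'd'  n0⇒n14
[66] read 'a'  n14⇒n15  ** P3@[65:66]
[67] read 'e'  n15⇒n7 (fail-walked)  ** P1@[66:67]

Matches: [[6,0],[6,3],[9,3],[14,1],[24,0],[24,3],[30,0],[30,3],[33,1],[35,3],[38,3],[44,3],[49,1],[52,2],[52,3],[58,0],[58,3],[63,1],[66,3],[67,1]]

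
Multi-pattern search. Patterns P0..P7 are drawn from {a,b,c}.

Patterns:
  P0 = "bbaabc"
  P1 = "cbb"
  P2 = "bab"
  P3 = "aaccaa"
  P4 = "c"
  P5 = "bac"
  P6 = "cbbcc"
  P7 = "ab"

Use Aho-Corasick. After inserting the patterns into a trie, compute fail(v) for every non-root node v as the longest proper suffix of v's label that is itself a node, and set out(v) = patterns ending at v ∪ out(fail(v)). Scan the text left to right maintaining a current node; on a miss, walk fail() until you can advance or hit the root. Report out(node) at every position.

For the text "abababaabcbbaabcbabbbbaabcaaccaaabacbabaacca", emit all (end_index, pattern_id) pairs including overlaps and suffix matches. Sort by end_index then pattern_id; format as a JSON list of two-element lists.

Build automaton:
Trie (insert patterns):
  n0 'ε': a→12 b→1 c→7
  n1 'b': a→10 b→2
  n2 'bb': a→3
  n3 'bba': a→4
  n4 'bbaa': b→5
  n5 'bbaab': c→6
  n6 'bbaabc': ·  ←P0
  n7 'c': b→8  ←P4
  n8 'cb': b→9
  n9 'cbb': c→19  ←P1
  n10 'ba': b→11 c→18
  n11 'bab': ·  ←P2
  n12 'a': a→13 b→21
  n13 'aa': c→14
  n14 'aac': c→15
  n15 'aacc': a→16
  n16 'aacca': a→17
  n17 'aaccaa': ·  ←P3
  n18 'bac': ·  ←P5
  n19 'cbbc': c→20
  n20 'cbbcc': ·  ←P6
  n21 'ab': ·  ←P7

BFS fail/out derivation:
  fail(1) 'b': from fail(0)=0 chase 'b': 0 ⇒ 0;  out=∅∪out(0)=∅
  fail(7) 'c': from fail(0)=0 chase 'c': 0 ⇒ 0;  out={4}∪out(0)={4}
  fail(12) 'a': from fail(0)=0 chase 'a': 0 ⇒ 0;  out=∅∪out(0)=∅
  fail(2) 'bb': from fail(1)=0 chase 'b': 0 ⇒ 1;  out=∅∪out(1)=∅
  fail(8) 'cb': from fail(7)=0 chase 'b': 0 ⇒ 1;  out=∅∪out(1)=∅
  fail(10) 'ba': from fail(1)=0 chase 'a': 0 ⇒ 12;  out=∅∪out(12)=∅
  fail(13) 'aa': from fail(12)=0 chase 'a': 0 ⇒ 12;  out=∅∪out(12)=∅
  fail(21) 'ab': from fail(12)=0 chase 'b': 0 ⇒ 1;  out={7}∪out(1)={7}
  fail(3) 'bba': from fail(2)=1 chase 'a': 1 ⇒ 10;  out=∅∪out(10)=∅
  fail(9) 'cbb': from fail(8)=1 chase 'b': 1 ⇒ 2;  out={1}∪out(2)={1}
  fail(11) 'bab': from fail(10)=12 chase 'b': 12 ⇒ 21;  out={2}∪out(21)={2,7}
  fail(14) 'aac': from fail(13)=12 chase 'c': 12→0 ⇒ 7;  out=∅∪out(7)={4}
  fail(18) 'bac': from fail(10)=12 chase 'c': 12→0 ⇒ 7;  out={5}∪out(7)={4,5}
  fail(4) 'bbaa': from fail(3)=10 chase 'a': 10→12 ⇒ 13;  out=∅∪out(13)=∅
  fail(15) 'aacc': from fail(14)=7 chase 'c': 7→0 ⇒ 7;  out=∅∪out(7)={4}
  fail(19) 'cbbc': from fail(9)=2 chase 'c': 2→1→0 ⇒ 7;  out=∅∪out(7)={4}
  fail(5) 'bbaab': from fail(4)=13 chase 'b': 13→12 ⇒ 21;  out=∅∪out(21)={7}
  fail(16) 'aacca': from fail(15)=7 chase 'a': 7→0 ⇒ 12;  out=∅∪out(12)=∅
  fail(20) 'cbbcc': from fail(19)=7 chase 'c': 7→0 ⇒ 7;  out={6}∪out(7)={4,6}
  fail(6) 'bbaabc': from fail(5)=21 chase 'c': 21→1→0 ⇒ 7;  out={0}∪out(7)={0,4}
  fail(17) 'aaccaa': from fail(16)=12 chase 'a': 12 ⇒ 13;  out={3}∪out(13)={3}

Text stream:
pos 0 'a': at 12
pos 1 'b': at 21  ** P7@[0:1]
pos 2 'a': at 10 ·f
pos 3 'b': at 11  ** P2@[1:3],P7@[2:3]
pos 4 'a': at 10 ·f
pos 5 'b': at 11  ** P2@[3:5],P7@[4:5]
pos 6 'a': at 10 ·f
pos 7 'a': at 13 ·f
pos 8 'b': at 21 ·f  ** P7@[7:8]
pos 9 'c': at 7 ·f  ** P4@[9:9]
pos 10 'b': at 8
pos 11 'b': at 9  ** P1@[9:11]
pos 12 'a': at 3 ·f
pos 13 'a': at 4
pos 14 'b': at 5  ** P7@[13:14]
pos 15 'c': at 6  ** P0@[10:15],P4@[15:15]
pos 16 'b': at 8 ·f
pos 17 'a': at 10 ·f
pos 18 'b': at 11  ** P2@[16:18],P7@[17:18]
pos 19 'b': at 2 ·f
pos 20 'b': at 2 ·f
pos 21 'b': at 2 ·f
pos 22 'a': at 3
pos 23 'a': at 4
pos 24 'b': at 5  ** P7@[23:24]
pos 25 'c': at 6  ** P0@[20:25],P4@[25:25]
pos 26 'a': at 12 ·f
pos 27 'a': at 13
pos 28 'c': at 14  ** P4@[28:28]
pos 29 'c': at 15  ** P4@[29:29]
pos 30 'a': at 16
pos 31 'a': at 17  ** P3@[26:31]
pos 32 'a': at 13 ·f
pos 33 'b': at 21 ·f  ** P7@[32:33]
pos 34 'a': at 10 ·f
pos 35 'c': at 18  ** P4@[35:35],P5@[33:35]
pos 36 'b': at 8 ·f
pos 37 'a': at 10 ·f
pos 38 'b': at 11  ** P2@[36:38],P7@[37:38]
pos 39 'a': at 10 ·f
pos 40 'a': at 13 ·f
pos 41 'c': at 14  ** P4@[41:41]
pos 42 'c': at 15  ** P4@[42:42]
pos 43 'a': at 16

Result: [[1,7],[3,2],[3,7],[5,2],[5,7],[8,7],[9,4],[11,1],[14,7],[15,0],[15,4],[18,2],[18,7],[24,7],[25,0],[25,4],[28,4],[29,4],[31,3],[33,7],[35,4],[35,5],[38,2],[38,7],[41,4],[42,4]]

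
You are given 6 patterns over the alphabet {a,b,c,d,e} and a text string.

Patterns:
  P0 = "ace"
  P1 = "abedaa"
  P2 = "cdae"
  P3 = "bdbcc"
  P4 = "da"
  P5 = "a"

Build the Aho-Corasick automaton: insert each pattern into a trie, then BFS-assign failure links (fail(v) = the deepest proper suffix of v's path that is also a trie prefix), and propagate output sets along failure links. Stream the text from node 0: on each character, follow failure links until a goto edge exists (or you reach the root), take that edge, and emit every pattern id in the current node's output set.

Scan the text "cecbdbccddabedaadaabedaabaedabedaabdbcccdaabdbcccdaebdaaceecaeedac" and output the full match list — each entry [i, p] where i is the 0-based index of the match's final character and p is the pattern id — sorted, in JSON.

Build:
Trie (insert patterns):
  0='ε' goto a→1 b→13 c→9 d→18
  1='a' goto b→4 c→2  ←P5
  2='ac' goto e→3
  3='ace' goto ·  ←P0
  4='ab' goto e→5
  5='abe' goto d→6
  6='abed' goto a→7
  7='abeda' goto a→8
  8='abedaa' goto ·  ←P1
  9='c' goto d→10
  10='cd' goto a→11
  11='cda' goto e→12
  12='cdae' goto ·  ←P2
  13='b' goto d→14
  14='bd' goto b→15
  15='bdb' goto c→16
  16='bdbc' goto c→17
  17='bdbcc' goto ·  ←P3
  18='d' goto a→19
  19='da' goto ·  ←P4

Failure links (BFS by depth):
  n1('a'): parent n0 fail=0; on 'a' 0 → fail=0;  out {5}∪∅={5}
  n9('c'): parent n0 fail=0; on 'c' 0 → fail=0;  out ∅∪∅=∅
  n13('b'): parent n0 fail=0; on 'b' 0 → fail=0;  out ∅∪∅=∅
  n18('d'): parent n0 fail=0; on 'd' 0 → fail=0;  out ∅∪∅=∅
  n2('ac'): parent n1 fail=0; on 'c' 0 → fail=9;  out ∅∪∅=∅
  n4('ab'): parent n1 fail=0; on 'b' 0 → fail=13;  out ∅∪∅=∅
  n10('cd'): parent n9 fail=0; on 'd' 0 → fail=18;  out ∅∪∅=∅
  n14('bd'): parent n13 fail=0; on 'd' 0 → fail=18;  out ∅∪∅=∅
  n19('da'): parent n18 fail=0; on 'a' 0 → fail=1;  out {4}∪{5}={4,5}
  n3('ace'): parent n2 fail=9; on 'e' 9→0 → fail=0;  out {0}∪∅={0}
  n5('abe'): parent n4 fail=13; on 'e' 13→0 → fail=0;  out ∅∪∅=∅
  n11('cda'): parent n10 fail=18; on 'a' 18 → fail=19;  out ∅∪{4,5}={4,5}
  n15('bdb'): parent n14 fail=18; on 'b' 18→0 → fail=13;  out ∅∪∅=∅
  n6('abed'): parent n5 fail=0; on 'd' 0 → fail=18;  out ∅∪∅=∅
  n12('cdae'): parent n11 fail=19; on 'e' 19→1→0 → fail=0;  out {2}∪∅={2}
  n16('bdbc'): parent n15 fail=13; on 'c' 13→0 → fail=9;  out ∅∪∅=∅
  n7('abeda'): parent n6 fail=18; on 'a' 18 → fail=19;  out ∅∪{4,5}={4,5}
  n17('bdbcc'): parent n16 fail=9; on 'c' 9→0 → fail=9;  out {3}∪∅={3}
  n8('abedaa'): parent n7 fail=19; on 'a' 19→1→0 → fail=1;  out {1}∪{5}={1,5}

Run:
pos 0 'c': at 9
pos 1 'e': at 0 (via fail)
pos 2 'c': at 9
pos 3 'b': at 13 (via fail)
pos 4 'd': at 14
pos 5 'b': at 15
pos 6 'c': at 16
pos 7 'c': at 17  → match P3@[3:7]
pos 8 'd': at 10 (via fail)
pos 9 'd': at 18 (via fail)
pos 10 'a': at 19  → match P4@[9:10],P5@[10:10]
pos 11 'b': at 4 (via fail)
pos 12 'e': at 5
pos 13 'd': at 6
pos 14 'a': at 7  → match P4@[13:14],P5@[14:14]
pos 15 'a': at 8  → match P1@[10:15],P5@[15:15]
pos 16 'd': at 18 (via fail)
pos 17 'a': at 19  → match P4@[16:17],P5@[17:17]
pos 18 'a': at 1 (via fail)  → match P5@[18:18]
pos 19 'b': at 4
pos 20 'e': at 5
pos 21 'd': at 6
pos 22 'a': at 7  → match P4@[21:22],P5@[22:22]
pos 23 'a': at 8  → match P1@[18:23],P5@[23:23]
pos 24 'b': at 4 (via fail)
pos 25 'a': at 1 (via fail)  → match P5@[25:25]
pos 26 'e': at 0 (via fail)
pos 27 'd': at 18
pos 28 'a': at 19  → match P4@[27:28],P5@[28:28]
pos 29 'b': at 4 (via fail)
pos 30 'e': at 5
pos 31 'd': at 6
pos 32 'a': at 7  → match P4@[31:32],P5@[32:32]
pos 33 'a': at 8  → match P1@[28:33],P5@[33:33]
pos 34 'b': at 4 (via fail)
pos 35 'd': at 14 (via fail)
pos 36 'b': at 15
pos 37 'c': at 16
pos 38 'c': at 17  → match P3@[34:38]
pos 39 'c': at 9 (via fail)
pos 40 'd': at 10
pos 41 'a': at 11  → match P4@[40:41],P5@[41:41]
pos 42 'a': at 1 (via fail)  → match P5@[42:42]
pos 43 'b': at 4
pos 44 'd': at 14 (via fail)
pos 45 'b': at 15
pos 46 'c': at 16
pos 47 'c': at 17  → match P3@[43:47]
pos 48 'c': at 9 (via fail)
pos 49 'd': at 10
pos 50 'a': at 11  → match P4@[49:50],P5@[50:50]
pos 51 'e': at 12  → match P2@[48:51]
pos 52 'b': at 13 (via fail)
pos 53 'd': at 14
pos 54 'a': at 19 (via fail)  → match P4@[53:54],P5@[54:54]
pos 55 'a': at 1 (via fail)  → match P5@[55:55]
pos 56 'c': at 2
pos 57 'e': at 3  → match P0@[55:57]
pos 58 'e': at 0 (via fail)
pos 59 'c': at 9
pos 60 'a': at 1 (via fail)  → match P5@[60:60]
pos 61 'e': at 0 (via fail)
pos 62 'e': at 0
pos 63 'd': at 18
pos 64 'a': at 19  → match P4@[63:64],P5@[64:64]
pos 65 'c': at 2 (via fail)

Matches: [[7,3],[10,4],[10,5],[14,4],[14,5],[15,1],[15,5],[17,4],[17,5],[18,5],[22,4],[22,5],[23,1],[23,5],[25,5],[28,4],[28,5],[32,4],[32,5],[33,1],[33,5],[38,3],[41,4],[41,5],[42,5],[47,3],[50,4],[50,5],[51,2],[54,4],[54,5],[55,5],[57,0],[60,5],[64,4],[64,5]]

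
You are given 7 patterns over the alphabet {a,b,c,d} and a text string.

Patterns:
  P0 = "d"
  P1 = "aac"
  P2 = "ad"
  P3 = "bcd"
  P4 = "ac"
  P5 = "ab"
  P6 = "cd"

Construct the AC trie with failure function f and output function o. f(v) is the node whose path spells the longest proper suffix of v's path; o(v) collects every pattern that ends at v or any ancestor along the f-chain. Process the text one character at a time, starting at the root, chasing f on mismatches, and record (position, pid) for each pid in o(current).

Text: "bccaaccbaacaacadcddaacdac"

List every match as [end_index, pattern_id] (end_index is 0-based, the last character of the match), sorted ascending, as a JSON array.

Build:
Trie nodes:
  n0 'ε': a→2 b→6 c→11 d→1
  n1 'd': ·  [P0 ends]
  n2 'a': a→3 b→10 c→9 d→5
  n3 'aa': c→4
  n4 'aac': ·  [P1 ends]
  n5 'ad': ·  [P2 ends]
  n6 'b': c→7
  n7 'bc': d→8
  n8 'bcd': ·  [P3 ends]
  n9 'ac': ·  [P4 ends]
  n10 'ab': ·  [P5 ends]
  n11 'c': d→12
  n12 'cd': ·  [P6 ends]

Failure links (BFS by depth):
  fail(1) 'd': from fail(0)=0 chase 'd': 0 ⇒ 0;  out={0}∪out(0)={0}
  fail(2) 'a': from fail(0)=0 chase 'a': 0 ⇒ 0;  out=∅∪out(0)=∅
  fail(6) 'b': from fail(0)=0 chase 'b': 0 ⇒ 0;  out=∅∪out(0)=∅
  fail(11) 'c': from fail(0)=0 chase 'c': 0 ⇒ 0;  out=∅∪out(0)=∅
  fail(3) 'aa': from fail(2)=0 chase 'a': 0 ⇒ 2;  out=∅∪out(2)=∅
  fail(5) 'ad': from fail(2)=0 chase 'd': 0 ⇒ 1;  out={2}∪out(1)={0,2}
  fail(7) 'bc': from fail(6)=0 chase 'c': 0 ⇒ 11;  out=∅∪out(11)=∅
  fail(9) 'ac': from fail(2)=0 chase 'c': 0 ⇒ 11;  out={4}∪out(11)={4}
  fail(10) 'ab': from fail(2)=0 chase 'b': 0 ⇒ 6;  out={5}∪out(6)={5}
  fail(12) 'cd': from fail(11)=0 chase 'd': 0 ⇒ 1;  out={6}∪out(1)={0,6}
  fail(4) 'aac': from fail(3)=2 chase 'c': 2 ⇒ 9;  out={1}∪out(9)={1,4}
  fail(8) 'bcd': from fail(7)=11 chase 'd': 11 ⇒ 12;  out={3}∪out(12)={0,3,6}

Run:
[0] read 'b'  n0⇒n6
[1] read 'c'  n6⇒n7
[2] read 'c'  n7⇒n11 ·f
[3] read 'a'  n11⇒n2 ·f
[4] read 'a'  n2⇒n3
[5] read 'c'  n3⇒n4  ** P1@[3:5],P4@[4:5]
[6] read 'c'  n4⇒n11 ·f
[7] read 'b'  n11⇒n6 ·f
[8] read 'a'  n6⇒n2 ·f
[9] read 'a'  n2⇒n3
[10] read 'c'  n3⇒n4  ** P1@[8:10],P4@[9:10]
[11] read 'a'  n4⇒n2 ·f
[12] read 'a'  n2⇒n3
[13] read 'c'  n3⇒n4  ** P1@[11:13],P4@[12:13]
[14] read 'a'  n4⇒n2 ·f
[15] read 'd'  n2⇒n5  ** P0@[15:15],P2@[14:15]
[16] read 'c'  n5⇒n11 ·f
[17] read 'd'  n11⇒n12  ** P0@[17:17],P6@[16:17]
[18] read 'd'  n12⇒n1 ·f  ** P0@[18:18]
[19] read 'a'  n1⇒n2 ·f
[20] read 'a'  n2⇒n3
[21] read 'c'  n3⇒n4  ** P1@[19:21],P4@[20:21]
[22] read 'd'  n4⇒n12 ·f  ** P0@[22:22],P6@[21:22]
[23] read 'a'  n12⇒n2 ·f
[24] read 'c'  n2⇒n9  ** P4@[23:24]

Matches: [[5,1],[5,4],[10,1],[10,4],[13,1],[13,4],[15,0],[15,2],[17,0],[17,6],[18,0],[21,1],[21,4],[22,0],[22,6],[24,4]]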